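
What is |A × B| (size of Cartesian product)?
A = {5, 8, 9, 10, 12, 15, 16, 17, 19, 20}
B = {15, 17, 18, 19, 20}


Set A = {5, 8, 9, 10, 12, 15, 16, 17, 19, 20} has 10 elements.
Set B = {15, 17, 18, 19, 20} has 5 elements.
|A × B| = |A| × |B| = 10 × 5 = 50

50


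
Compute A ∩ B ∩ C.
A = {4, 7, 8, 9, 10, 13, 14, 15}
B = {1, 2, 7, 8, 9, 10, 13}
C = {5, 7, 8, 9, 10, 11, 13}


Set A = {4, 7, 8, 9, 10, 13, 14, 15}
Set B = {1, 2, 7, 8, 9, 10, 13}
Set C = {5, 7, 8, 9, 10, 11, 13}
First, A ∩ B = {7, 8, 9, 10, 13}
Then, (A ∩ B) ∩ C = {7, 8, 9, 10, 13}

{7, 8, 9, 10, 13}


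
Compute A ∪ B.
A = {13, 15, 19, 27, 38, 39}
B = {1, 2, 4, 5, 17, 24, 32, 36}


Set A = {13, 15, 19, 27, 38, 39}
Set B = {1, 2, 4, 5, 17, 24, 32, 36}
A ∪ B includes all elements in either set.
Elements from A: {13, 15, 19, 27, 38, 39}
Elements from B not already included: {1, 2, 4, 5, 17, 24, 32, 36}
A ∪ B = {1, 2, 4, 5, 13, 15, 17, 19, 24, 27, 32, 36, 38, 39}

{1, 2, 4, 5, 13, 15, 17, 19, 24, 27, 32, 36, 38, 39}


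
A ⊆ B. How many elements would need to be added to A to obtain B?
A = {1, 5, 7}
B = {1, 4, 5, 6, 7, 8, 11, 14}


Set A = {1, 5, 7}, |A| = 3
Set B = {1, 4, 5, 6, 7, 8, 11, 14}, |B| = 8
Since A ⊆ B: B \ A = {4, 6, 8, 11, 14}
|B| - |A| = 8 - 3 = 5

5


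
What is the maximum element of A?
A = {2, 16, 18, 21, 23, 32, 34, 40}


Set A = {2, 16, 18, 21, 23, 32, 34, 40}
Elements in ascending order: 2, 16, 18, 21, 23, 32, 34, 40
The largest element is 40.

40


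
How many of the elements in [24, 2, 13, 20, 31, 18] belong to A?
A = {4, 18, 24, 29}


Set A = {4, 18, 24, 29}
Candidates: [24, 2, 13, 20, 31, 18]
Check each candidate:
24 ∈ A, 2 ∉ A, 13 ∉ A, 20 ∉ A, 31 ∉ A, 18 ∈ A
Count of candidates in A: 2

2


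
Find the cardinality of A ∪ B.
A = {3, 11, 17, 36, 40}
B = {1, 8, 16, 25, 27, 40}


Set A = {3, 11, 17, 36, 40}, |A| = 5
Set B = {1, 8, 16, 25, 27, 40}, |B| = 6
A ∩ B = {40}, |A ∩ B| = 1
|A ∪ B| = |A| + |B| - |A ∩ B| = 5 + 6 - 1 = 10

10


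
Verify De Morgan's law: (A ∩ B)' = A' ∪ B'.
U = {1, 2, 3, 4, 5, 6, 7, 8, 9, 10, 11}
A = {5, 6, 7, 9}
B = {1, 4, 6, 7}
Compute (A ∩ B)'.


U = {1, 2, 3, 4, 5, 6, 7, 8, 9, 10, 11}
A = {5, 6, 7, 9}, B = {1, 4, 6, 7}
A ∩ B = {6, 7}
(A ∩ B)' = U \ (A ∩ B) = {1, 2, 3, 4, 5, 8, 9, 10, 11}
Verification via A' ∪ B': A' = {1, 2, 3, 4, 8, 10, 11}, B' = {2, 3, 5, 8, 9, 10, 11}
A' ∪ B' = {1, 2, 3, 4, 5, 8, 9, 10, 11} ✓

{1, 2, 3, 4, 5, 8, 9, 10, 11}


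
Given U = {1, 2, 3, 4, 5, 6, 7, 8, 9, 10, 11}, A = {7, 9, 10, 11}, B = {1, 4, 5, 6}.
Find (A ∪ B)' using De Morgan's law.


U = {1, 2, 3, 4, 5, 6, 7, 8, 9, 10, 11}
A = {7, 9, 10, 11}, B = {1, 4, 5, 6}
A ∪ B = {1, 4, 5, 6, 7, 9, 10, 11}
(A ∪ B)' = U \ (A ∪ B) = {2, 3, 8}
Verification via A' ∩ B': A' = {1, 2, 3, 4, 5, 6, 8}, B' = {2, 3, 7, 8, 9, 10, 11}
A' ∩ B' = {2, 3, 8} ✓

{2, 3, 8}


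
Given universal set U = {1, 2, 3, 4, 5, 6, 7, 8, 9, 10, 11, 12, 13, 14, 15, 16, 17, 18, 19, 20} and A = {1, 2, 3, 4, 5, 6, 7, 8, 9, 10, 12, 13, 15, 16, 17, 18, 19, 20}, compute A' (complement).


Universal set U = {1, 2, 3, 4, 5, 6, 7, 8, 9, 10, 11, 12, 13, 14, 15, 16, 17, 18, 19, 20}
Set A = {1, 2, 3, 4, 5, 6, 7, 8, 9, 10, 12, 13, 15, 16, 17, 18, 19, 20}
A' = U \ A = elements in U but not in A
Checking each element of U:
1 (in A, exclude), 2 (in A, exclude), 3 (in A, exclude), 4 (in A, exclude), 5 (in A, exclude), 6 (in A, exclude), 7 (in A, exclude), 8 (in A, exclude), 9 (in A, exclude), 10 (in A, exclude), 11 (not in A, include), 12 (in A, exclude), 13 (in A, exclude), 14 (not in A, include), 15 (in A, exclude), 16 (in A, exclude), 17 (in A, exclude), 18 (in A, exclude), 19 (in A, exclude), 20 (in A, exclude)
A' = {11, 14}

{11, 14}


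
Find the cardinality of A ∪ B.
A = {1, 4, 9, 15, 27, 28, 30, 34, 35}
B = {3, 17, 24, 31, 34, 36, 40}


Set A = {1, 4, 9, 15, 27, 28, 30, 34, 35}, |A| = 9
Set B = {3, 17, 24, 31, 34, 36, 40}, |B| = 7
A ∩ B = {34}, |A ∩ B| = 1
|A ∪ B| = |A| + |B| - |A ∩ B| = 9 + 7 - 1 = 15

15


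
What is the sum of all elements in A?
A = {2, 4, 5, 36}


Set A = {2, 4, 5, 36}
Sum = 2 + 4 + 5 + 36 = 47

47


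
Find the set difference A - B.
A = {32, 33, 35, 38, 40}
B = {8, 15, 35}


Set A = {32, 33, 35, 38, 40}
Set B = {8, 15, 35}
A \ B includes elements in A that are not in B.
Check each element of A:
32 (not in B, keep), 33 (not in B, keep), 35 (in B, remove), 38 (not in B, keep), 40 (not in B, keep)
A \ B = {32, 33, 38, 40}

{32, 33, 38, 40}


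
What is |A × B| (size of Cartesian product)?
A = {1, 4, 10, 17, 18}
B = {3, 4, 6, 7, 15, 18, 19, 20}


Set A = {1, 4, 10, 17, 18} has 5 elements.
Set B = {3, 4, 6, 7, 15, 18, 19, 20} has 8 elements.
|A × B| = |A| × |B| = 5 × 8 = 40

40


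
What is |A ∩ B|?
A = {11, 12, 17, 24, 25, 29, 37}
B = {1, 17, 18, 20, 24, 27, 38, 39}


Set A = {11, 12, 17, 24, 25, 29, 37}
Set B = {1, 17, 18, 20, 24, 27, 38, 39}
A ∩ B = {17, 24}
|A ∩ B| = 2

2


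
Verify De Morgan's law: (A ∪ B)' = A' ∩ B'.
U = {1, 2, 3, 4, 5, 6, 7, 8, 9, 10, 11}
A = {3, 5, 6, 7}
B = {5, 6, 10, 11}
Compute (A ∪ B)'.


U = {1, 2, 3, 4, 5, 6, 7, 8, 9, 10, 11}
A = {3, 5, 6, 7}, B = {5, 6, 10, 11}
A ∪ B = {3, 5, 6, 7, 10, 11}
(A ∪ B)' = U \ (A ∪ B) = {1, 2, 4, 8, 9}
Verification via A' ∩ B': A' = {1, 2, 4, 8, 9, 10, 11}, B' = {1, 2, 3, 4, 7, 8, 9}
A' ∩ B' = {1, 2, 4, 8, 9} ✓

{1, 2, 4, 8, 9}


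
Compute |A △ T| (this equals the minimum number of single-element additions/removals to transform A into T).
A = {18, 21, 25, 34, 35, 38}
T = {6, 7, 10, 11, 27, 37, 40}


Set A = {18, 21, 25, 34, 35, 38}
Set T = {6, 7, 10, 11, 27, 37, 40}
Elements to remove from A (in A, not in T): {18, 21, 25, 34, 35, 38} → 6 removals
Elements to add to A (in T, not in A): {6, 7, 10, 11, 27, 37, 40} → 7 additions
Total edits = 6 + 7 = 13

13


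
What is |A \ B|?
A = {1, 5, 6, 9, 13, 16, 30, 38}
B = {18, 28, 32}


Set A = {1, 5, 6, 9, 13, 16, 30, 38}
Set B = {18, 28, 32}
A \ B = {1, 5, 6, 9, 13, 16, 30, 38}
|A \ B| = 8

8


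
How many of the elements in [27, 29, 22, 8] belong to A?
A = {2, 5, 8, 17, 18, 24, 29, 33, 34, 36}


Set A = {2, 5, 8, 17, 18, 24, 29, 33, 34, 36}
Candidates: [27, 29, 22, 8]
Check each candidate:
27 ∉ A, 29 ∈ A, 22 ∉ A, 8 ∈ A
Count of candidates in A: 2

2


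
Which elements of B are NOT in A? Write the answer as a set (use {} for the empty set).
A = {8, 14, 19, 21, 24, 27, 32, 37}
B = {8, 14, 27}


Set A = {8, 14, 19, 21, 24, 27, 32, 37}
Set B = {8, 14, 27}
Check each element of B against A:
8 ∈ A, 14 ∈ A, 27 ∈ A
Elements of B not in A: {}

{}


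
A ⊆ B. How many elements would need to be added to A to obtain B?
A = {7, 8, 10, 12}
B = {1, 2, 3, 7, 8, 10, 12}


Set A = {7, 8, 10, 12}, |A| = 4
Set B = {1, 2, 3, 7, 8, 10, 12}, |B| = 7
Since A ⊆ B: B \ A = {1, 2, 3}
|B| - |A| = 7 - 4 = 3

3


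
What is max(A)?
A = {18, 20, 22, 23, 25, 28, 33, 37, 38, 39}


Set A = {18, 20, 22, 23, 25, 28, 33, 37, 38, 39}
Elements in ascending order: 18, 20, 22, 23, 25, 28, 33, 37, 38, 39
The largest element is 39.

39


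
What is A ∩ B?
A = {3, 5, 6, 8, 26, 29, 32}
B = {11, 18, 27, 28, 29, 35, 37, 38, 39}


Set A = {3, 5, 6, 8, 26, 29, 32}
Set B = {11, 18, 27, 28, 29, 35, 37, 38, 39}
A ∩ B includes only elements in both sets.
Check each element of A against B:
3 ✗, 5 ✗, 6 ✗, 8 ✗, 26 ✗, 29 ✓, 32 ✗
A ∩ B = {29}

{29}


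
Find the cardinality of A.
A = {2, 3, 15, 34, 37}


Set A = {2, 3, 15, 34, 37}
Listing elements: 2, 3, 15, 34, 37
Counting: 5 elements
|A| = 5

5


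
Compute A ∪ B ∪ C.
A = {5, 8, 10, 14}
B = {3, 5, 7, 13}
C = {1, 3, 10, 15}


Set A = {5, 8, 10, 14}
Set B = {3, 5, 7, 13}
Set C = {1, 3, 10, 15}
First, A ∪ B = {3, 5, 7, 8, 10, 13, 14}
Then, (A ∪ B) ∪ C = {1, 3, 5, 7, 8, 10, 13, 14, 15}

{1, 3, 5, 7, 8, 10, 13, 14, 15}


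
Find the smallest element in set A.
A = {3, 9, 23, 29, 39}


Set A = {3, 9, 23, 29, 39}
Elements in ascending order: 3, 9, 23, 29, 39
The smallest element is 3.

3


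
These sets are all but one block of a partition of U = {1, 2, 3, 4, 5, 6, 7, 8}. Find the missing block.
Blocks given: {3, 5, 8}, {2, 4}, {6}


U = {1, 2, 3, 4, 5, 6, 7, 8}
Shown blocks: {3, 5, 8}, {2, 4}, {6}
A partition's blocks are pairwise disjoint and cover U, so the missing block = U \ (union of shown blocks).
Union of shown blocks: {2, 3, 4, 5, 6, 8}
Missing block = U \ (union) = {1, 7}

{1, 7}


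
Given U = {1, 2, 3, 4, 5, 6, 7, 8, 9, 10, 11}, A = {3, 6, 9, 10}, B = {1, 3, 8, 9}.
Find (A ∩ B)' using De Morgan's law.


U = {1, 2, 3, 4, 5, 6, 7, 8, 9, 10, 11}
A = {3, 6, 9, 10}, B = {1, 3, 8, 9}
A ∩ B = {3, 9}
(A ∩ B)' = U \ (A ∩ B) = {1, 2, 4, 5, 6, 7, 8, 10, 11}
Verification via A' ∪ B': A' = {1, 2, 4, 5, 7, 8, 11}, B' = {2, 4, 5, 6, 7, 10, 11}
A' ∪ B' = {1, 2, 4, 5, 6, 7, 8, 10, 11} ✓

{1, 2, 4, 5, 6, 7, 8, 10, 11}


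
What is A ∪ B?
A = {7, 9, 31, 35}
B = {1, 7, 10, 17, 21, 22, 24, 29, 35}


Set A = {7, 9, 31, 35}
Set B = {1, 7, 10, 17, 21, 22, 24, 29, 35}
A ∪ B includes all elements in either set.
Elements from A: {7, 9, 31, 35}
Elements from B not already included: {1, 10, 17, 21, 22, 24, 29}
A ∪ B = {1, 7, 9, 10, 17, 21, 22, 24, 29, 31, 35}

{1, 7, 9, 10, 17, 21, 22, 24, 29, 31, 35}


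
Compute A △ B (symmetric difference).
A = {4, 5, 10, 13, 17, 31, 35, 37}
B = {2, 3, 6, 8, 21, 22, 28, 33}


Set A = {4, 5, 10, 13, 17, 31, 35, 37}
Set B = {2, 3, 6, 8, 21, 22, 28, 33}
A △ B = (A \ B) ∪ (B \ A)
Elements in A but not B: {4, 5, 10, 13, 17, 31, 35, 37}
Elements in B but not A: {2, 3, 6, 8, 21, 22, 28, 33}
A △ B = {2, 3, 4, 5, 6, 8, 10, 13, 17, 21, 22, 28, 31, 33, 35, 37}

{2, 3, 4, 5, 6, 8, 10, 13, 17, 21, 22, 28, 31, 33, 35, 37}


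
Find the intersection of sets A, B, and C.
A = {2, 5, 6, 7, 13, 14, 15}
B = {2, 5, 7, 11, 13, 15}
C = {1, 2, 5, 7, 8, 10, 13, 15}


Set A = {2, 5, 6, 7, 13, 14, 15}
Set B = {2, 5, 7, 11, 13, 15}
Set C = {1, 2, 5, 7, 8, 10, 13, 15}
First, A ∩ B = {2, 5, 7, 13, 15}
Then, (A ∩ B) ∩ C = {2, 5, 7, 13, 15}

{2, 5, 7, 13, 15}


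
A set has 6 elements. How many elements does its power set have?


The set has 6 elements.
The power set contains all possible subsets.
|P(A)| = 2^|A| = 2^6 = 64

64


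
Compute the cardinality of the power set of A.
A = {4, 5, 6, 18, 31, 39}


Set A = {4, 5, 6, 18, 31, 39}
|A| = 6
The power set P(A) contains all subsets of A.
|P(A)| = 2^|A| = 2^6 = 64

64


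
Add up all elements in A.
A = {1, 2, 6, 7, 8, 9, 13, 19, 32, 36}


Set A = {1, 2, 6, 7, 8, 9, 13, 19, 32, 36}
Sum = 1 + 2 + 6 + 7 + 8 + 9 + 13 + 19 + 32 + 36 = 133

133


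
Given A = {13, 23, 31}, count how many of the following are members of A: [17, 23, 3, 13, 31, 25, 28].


Set A = {13, 23, 31}
Candidates: [17, 23, 3, 13, 31, 25, 28]
Check each candidate:
17 ∉ A, 23 ∈ A, 3 ∉ A, 13 ∈ A, 31 ∈ A, 25 ∉ A, 28 ∉ A
Count of candidates in A: 3

3


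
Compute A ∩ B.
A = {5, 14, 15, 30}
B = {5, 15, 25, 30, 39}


Set A = {5, 14, 15, 30}
Set B = {5, 15, 25, 30, 39}
A ∩ B includes only elements in both sets.
Check each element of A against B:
5 ✓, 14 ✗, 15 ✓, 30 ✓
A ∩ B = {5, 15, 30}

{5, 15, 30}


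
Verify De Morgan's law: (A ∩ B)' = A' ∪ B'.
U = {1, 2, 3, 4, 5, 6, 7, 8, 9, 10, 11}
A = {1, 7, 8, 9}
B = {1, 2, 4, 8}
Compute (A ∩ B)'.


U = {1, 2, 3, 4, 5, 6, 7, 8, 9, 10, 11}
A = {1, 7, 8, 9}, B = {1, 2, 4, 8}
A ∩ B = {1, 8}
(A ∩ B)' = U \ (A ∩ B) = {2, 3, 4, 5, 6, 7, 9, 10, 11}
Verification via A' ∪ B': A' = {2, 3, 4, 5, 6, 10, 11}, B' = {3, 5, 6, 7, 9, 10, 11}
A' ∪ B' = {2, 3, 4, 5, 6, 7, 9, 10, 11} ✓

{2, 3, 4, 5, 6, 7, 9, 10, 11}


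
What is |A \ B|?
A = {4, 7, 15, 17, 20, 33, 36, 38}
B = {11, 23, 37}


Set A = {4, 7, 15, 17, 20, 33, 36, 38}
Set B = {11, 23, 37}
A \ B = {4, 7, 15, 17, 20, 33, 36, 38}
|A \ B| = 8

8


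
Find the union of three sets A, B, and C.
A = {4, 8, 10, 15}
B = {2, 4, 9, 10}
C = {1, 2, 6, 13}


Set A = {4, 8, 10, 15}
Set B = {2, 4, 9, 10}
Set C = {1, 2, 6, 13}
First, A ∪ B = {2, 4, 8, 9, 10, 15}
Then, (A ∪ B) ∪ C = {1, 2, 4, 6, 8, 9, 10, 13, 15}

{1, 2, 4, 6, 8, 9, 10, 13, 15}


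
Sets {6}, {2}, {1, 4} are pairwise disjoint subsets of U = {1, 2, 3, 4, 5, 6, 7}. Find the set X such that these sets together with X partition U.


U = {1, 2, 3, 4, 5, 6, 7}
Shown blocks: {6}, {2}, {1, 4}
A partition's blocks are pairwise disjoint and cover U, so the missing block = U \ (union of shown blocks).
Union of shown blocks: {1, 2, 4, 6}
Missing block = U \ (union) = {3, 5, 7}

{3, 5, 7}


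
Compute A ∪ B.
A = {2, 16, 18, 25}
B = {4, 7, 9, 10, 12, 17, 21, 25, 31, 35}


Set A = {2, 16, 18, 25}
Set B = {4, 7, 9, 10, 12, 17, 21, 25, 31, 35}
A ∪ B includes all elements in either set.
Elements from A: {2, 16, 18, 25}
Elements from B not already included: {4, 7, 9, 10, 12, 17, 21, 31, 35}
A ∪ B = {2, 4, 7, 9, 10, 12, 16, 17, 18, 21, 25, 31, 35}

{2, 4, 7, 9, 10, 12, 16, 17, 18, 21, 25, 31, 35}


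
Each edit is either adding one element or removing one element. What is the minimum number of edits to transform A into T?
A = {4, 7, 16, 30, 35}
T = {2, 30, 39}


Set A = {4, 7, 16, 30, 35}
Set T = {2, 30, 39}
Elements to remove from A (in A, not in T): {4, 7, 16, 35} → 4 removals
Elements to add to A (in T, not in A): {2, 39} → 2 additions
Total edits = 4 + 2 = 6

6


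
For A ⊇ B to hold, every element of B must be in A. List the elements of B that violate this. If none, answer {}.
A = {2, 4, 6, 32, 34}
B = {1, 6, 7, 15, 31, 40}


Set A = {2, 4, 6, 32, 34}
Set B = {1, 6, 7, 15, 31, 40}
Check each element of B against A:
1 ∉ A (include), 6 ∈ A, 7 ∉ A (include), 15 ∉ A (include), 31 ∉ A (include), 40 ∉ A (include)
Elements of B not in A: {1, 7, 15, 31, 40}

{1, 7, 15, 31, 40}


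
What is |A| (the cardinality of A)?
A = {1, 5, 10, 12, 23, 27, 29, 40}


Set A = {1, 5, 10, 12, 23, 27, 29, 40}
Listing elements: 1, 5, 10, 12, 23, 27, 29, 40
Counting: 8 elements
|A| = 8

8


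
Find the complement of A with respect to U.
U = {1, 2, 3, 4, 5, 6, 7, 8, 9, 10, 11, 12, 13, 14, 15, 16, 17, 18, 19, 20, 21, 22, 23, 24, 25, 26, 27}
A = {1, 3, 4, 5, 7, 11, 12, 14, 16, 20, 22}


Universal set U = {1, 2, 3, 4, 5, 6, 7, 8, 9, 10, 11, 12, 13, 14, 15, 16, 17, 18, 19, 20, 21, 22, 23, 24, 25, 26, 27}
Set A = {1, 3, 4, 5, 7, 11, 12, 14, 16, 20, 22}
A' = U \ A = elements in U but not in A
Checking each element of U:
1 (in A, exclude), 2 (not in A, include), 3 (in A, exclude), 4 (in A, exclude), 5 (in A, exclude), 6 (not in A, include), 7 (in A, exclude), 8 (not in A, include), 9 (not in A, include), 10 (not in A, include), 11 (in A, exclude), 12 (in A, exclude), 13 (not in A, include), 14 (in A, exclude), 15 (not in A, include), 16 (in A, exclude), 17 (not in A, include), 18 (not in A, include), 19 (not in A, include), 20 (in A, exclude), 21 (not in A, include), 22 (in A, exclude), 23 (not in A, include), 24 (not in A, include), 25 (not in A, include), 26 (not in A, include), 27 (not in A, include)
A' = {2, 6, 8, 9, 10, 13, 15, 17, 18, 19, 21, 23, 24, 25, 26, 27}

{2, 6, 8, 9, 10, 13, 15, 17, 18, 19, 21, 23, 24, 25, 26, 27}


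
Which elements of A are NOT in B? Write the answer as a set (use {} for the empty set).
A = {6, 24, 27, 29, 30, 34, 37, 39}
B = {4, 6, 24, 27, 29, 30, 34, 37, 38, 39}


Set A = {6, 24, 27, 29, 30, 34, 37, 39}
Set B = {4, 6, 24, 27, 29, 30, 34, 37, 38, 39}
Check each element of A against B:
6 ∈ B, 24 ∈ B, 27 ∈ B, 29 ∈ B, 30 ∈ B, 34 ∈ B, 37 ∈ B, 39 ∈ B
Elements of A not in B: {}

{}


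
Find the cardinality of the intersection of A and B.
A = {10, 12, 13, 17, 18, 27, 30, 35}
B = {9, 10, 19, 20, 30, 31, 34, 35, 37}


Set A = {10, 12, 13, 17, 18, 27, 30, 35}
Set B = {9, 10, 19, 20, 30, 31, 34, 35, 37}
A ∩ B = {10, 30, 35}
|A ∩ B| = 3

3


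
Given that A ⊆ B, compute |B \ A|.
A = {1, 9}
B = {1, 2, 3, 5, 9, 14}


Set A = {1, 9}, |A| = 2
Set B = {1, 2, 3, 5, 9, 14}, |B| = 6
Since A ⊆ B: B \ A = {2, 3, 5, 14}
|B| - |A| = 6 - 2 = 4

4


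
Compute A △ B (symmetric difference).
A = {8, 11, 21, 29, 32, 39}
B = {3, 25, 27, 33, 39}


Set A = {8, 11, 21, 29, 32, 39}
Set B = {3, 25, 27, 33, 39}
A △ B = (A \ B) ∪ (B \ A)
Elements in A but not B: {8, 11, 21, 29, 32}
Elements in B but not A: {3, 25, 27, 33}
A △ B = {3, 8, 11, 21, 25, 27, 29, 32, 33}

{3, 8, 11, 21, 25, 27, 29, 32, 33}


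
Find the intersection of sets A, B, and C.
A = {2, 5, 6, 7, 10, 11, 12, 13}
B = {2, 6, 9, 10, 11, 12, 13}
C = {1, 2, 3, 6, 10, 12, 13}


Set A = {2, 5, 6, 7, 10, 11, 12, 13}
Set B = {2, 6, 9, 10, 11, 12, 13}
Set C = {1, 2, 3, 6, 10, 12, 13}
First, A ∩ B = {2, 6, 10, 11, 12, 13}
Then, (A ∩ B) ∩ C = {2, 6, 10, 12, 13}

{2, 6, 10, 12, 13}


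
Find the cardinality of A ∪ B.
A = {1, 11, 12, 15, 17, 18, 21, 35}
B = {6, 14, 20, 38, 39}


Set A = {1, 11, 12, 15, 17, 18, 21, 35}, |A| = 8
Set B = {6, 14, 20, 38, 39}, |B| = 5
A ∩ B = {}, |A ∩ B| = 0
|A ∪ B| = |A| + |B| - |A ∩ B| = 8 + 5 - 0 = 13

13


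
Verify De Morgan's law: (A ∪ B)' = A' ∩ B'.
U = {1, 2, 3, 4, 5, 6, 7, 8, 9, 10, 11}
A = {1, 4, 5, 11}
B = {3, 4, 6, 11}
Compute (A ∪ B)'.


U = {1, 2, 3, 4, 5, 6, 7, 8, 9, 10, 11}
A = {1, 4, 5, 11}, B = {3, 4, 6, 11}
A ∪ B = {1, 3, 4, 5, 6, 11}
(A ∪ B)' = U \ (A ∪ B) = {2, 7, 8, 9, 10}
Verification via A' ∩ B': A' = {2, 3, 6, 7, 8, 9, 10}, B' = {1, 2, 5, 7, 8, 9, 10}
A' ∩ B' = {2, 7, 8, 9, 10} ✓

{2, 7, 8, 9, 10}


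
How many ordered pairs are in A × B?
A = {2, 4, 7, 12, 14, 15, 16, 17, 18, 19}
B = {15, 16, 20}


Set A = {2, 4, 7, 12, 14, 15, 16, 17, 18, 19} has 10 elements.
Set B = {15, 16, 20} has 3 elements.
|A × B| = |A| × |B| = 10 × 3 = 30

30


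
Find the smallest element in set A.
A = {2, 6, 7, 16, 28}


Set A = {2, 6, 7, 16, 28}
Elements in ascending order: 2, 6, 7, 16, 28
The smallest element is 2.

2


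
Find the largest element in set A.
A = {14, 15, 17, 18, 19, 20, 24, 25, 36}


Set A = {14, 15, 17, 18, 19, 20, 24, 25, 36}
Elements in ascending order: 14, 15, 17, 18, 19, 20, 24, 25, 36
The largest element is 36.

36


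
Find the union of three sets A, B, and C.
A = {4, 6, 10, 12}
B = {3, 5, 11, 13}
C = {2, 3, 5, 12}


Set A = {4, 6, 10, 12}
Set B = {3, 5, 11, 13}
Set C = {2, 3, 5, 12}
First, A ∪ B = {3, 4, 5, 6, 10, 11, 12, 13}
Then, (A ∪ B) ∪ C = {2, 3, 4, 5, 6, 10, 11, 12, 13}

{2, 3, 4, 5, 6, 10, 11, 12, 13}


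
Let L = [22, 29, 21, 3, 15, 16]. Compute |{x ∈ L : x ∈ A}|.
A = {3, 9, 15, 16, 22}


Set A = {3, 9, 15, 16, 22}
Candidates: [22, 29, 21, 3, 15, 16]
Check each candidate:
22 ∈ A, 29 ∉ A, 21 ∉ A, 3 ∈ A, 15 ∈ A, 16 ∈ A
Count of candidates in A: 4

4


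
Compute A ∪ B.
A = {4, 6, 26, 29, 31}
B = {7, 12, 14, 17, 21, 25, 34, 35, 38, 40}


Set A = {4, 6, 26, 29, 31}
Set B = {7, 12, 14, 17, 21, 25, 34, 35, 38, 40}
A ∪ B includes all elements in either set.
Elements from A: {4, 6, 26, 29, 31}
Elements from B not already included: {7, 12, 14, 17, 21, 25, 34, 35, 38, 40}
A ∪ B = {4, 6, 7, 12, 14, 17, 21, 25, 26, 29, 31, 34, 35, 38, 40}

{4, 6, 7, 12, 14, 17, 21, 25, 26, 29, 31, 34, 35, 38, 40}


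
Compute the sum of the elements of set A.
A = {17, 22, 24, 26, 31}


Set A = {17, 22, 24, 26, 31}
Sum = 17 + 22 + 24 + 26 + 31 = 120

120


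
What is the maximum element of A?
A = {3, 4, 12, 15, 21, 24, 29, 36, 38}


Set A = {3, 4, 12, 15, 21, 24, 29, 36, 38}
Elements in ascending order: 3, 4, 12, 15, 21, 24, 29, 36, 38
The largest element is 38.

38


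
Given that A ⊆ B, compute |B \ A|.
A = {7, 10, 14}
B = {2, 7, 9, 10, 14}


Set A = {7, 10, 14}, |A| = 3
Set B = {2, 7, 9, 10, 14}, |B| = 5
Since A ⊆ B: B \ A = {2, 9}
|B| - |A| = 5 - 3 = 2

2


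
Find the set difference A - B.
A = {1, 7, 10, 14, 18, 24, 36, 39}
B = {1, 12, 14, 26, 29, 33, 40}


Set A = {1, 7, 10, 14, 18, 24, 36, 39}
Set B = {1, 12, 14, 26, 29, 33, 40}
A \ B includes elements in A that are not in B.
Check each element of A:
1 (in B, remove), 7 (not in B, keep), 10 (not in B, keep), 14 (in B, remove), 18 (not in B, keep), 24 (not in B, keep), 36 (not in B, keep), 39 (not in B, keep)
A \ B = {7, 10, 18, 24, 36, 39}

{7, 10, 18, 24, 36, 39}


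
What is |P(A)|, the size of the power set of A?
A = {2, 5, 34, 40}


Set A = {2, 5, 34, 40}
|A| = 4
The power set P(A) contains all subsets of A.
|P(A)| = 2^|A| = 2^4 = 16

16


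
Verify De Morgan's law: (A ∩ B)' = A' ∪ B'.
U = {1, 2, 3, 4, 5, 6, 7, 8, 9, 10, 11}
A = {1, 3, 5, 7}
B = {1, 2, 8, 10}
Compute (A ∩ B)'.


U = {1, 2, 3, 4, 5, 6, 7, 8, 9, 10, 11}
A = {1, 3, 5, 7}, B = {1, 2, 8, 10}
A ∩ B = {1}
(A ∩ B)' = U \ (A ∩ B) = {2, 3, 4, 5, 6, 7, 8, 9, 10, 11}
Verification via A' ∪ B': A' = {2, 4, 6, 8, 9, 10, 11}, B' = {3, 4, 5, 6, 7, 9, 11}
A' ∪ B' = {2, 3, 4, 5, 6, 7, 8, 9, 10, 11} ✓

{2, 3, 4, 5, 6, 7, 8, 9, 10, 11}


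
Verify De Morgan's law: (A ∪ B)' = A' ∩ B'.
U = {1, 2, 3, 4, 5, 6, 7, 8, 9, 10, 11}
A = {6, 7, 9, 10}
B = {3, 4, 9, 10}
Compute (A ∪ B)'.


U = {1, 2, 3, 4, 5, 6, 7, 8, 9, 10, 11}
A = {6, 7, 9, 10}, B = {3, 4, 9, 10}
A ∪ B = {3, 4, 6, 7, 9, 10}
(A ∪ B)' = U \ (A ∪ B) = {1, 2, 5, 8, 11}
Verification via A' ∩ B': A' = {1, 2, 3, 4, 5, 8, 11}, B' = {1, 2, 5, 6, 7, 8, 11}
A' ∩ B' = {1, 2, 5, 8, 11} ✓

{1, 2, 5, 8, 11}


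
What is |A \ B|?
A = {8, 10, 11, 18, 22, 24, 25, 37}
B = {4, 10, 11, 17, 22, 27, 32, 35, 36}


Set A = {8, 10, 11, 18, 22, 24, 25, 37}
Set B = {4, 10, 11, 17, 22, 27, 32, 35, 36}
A \ B = {8, 18, 24, 25, 37}
|A \ B| = 5

5


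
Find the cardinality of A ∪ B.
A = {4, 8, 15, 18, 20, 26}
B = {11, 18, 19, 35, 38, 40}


Set A = {4, 8, 15, 18, 20, 26}, |A| = 6
Set B = {11, 18, 19, 35, 38, 40}, |B| = 6
A ∩ B = {18}, |A ∩ B| = 1
|A ∪ B| = |A| + |B| - |A ∩ B| = 6 + 6 - 1 = 11

11


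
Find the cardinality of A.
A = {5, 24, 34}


Set A = {5, 24, 34}
Listing elements: 5, 24, 34
Counting: 3 elements
|A| = 3

3


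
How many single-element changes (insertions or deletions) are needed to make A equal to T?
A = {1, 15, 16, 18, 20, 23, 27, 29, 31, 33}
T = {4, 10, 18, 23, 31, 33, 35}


Set A = {1, 15, 16, 18, 20, 23, 27, 29, 31, 33}
Set T = {4, 10, 18, 23, 31, 33, 35}
Elements to remove from A (in A, not in T): {1, 15, 16, 20, 27, 29} → 6 removals
Elements to add to A (in T, not in A): {4, 10, 35} → 3 additions
Total edits = 6 + 3 = 9

9


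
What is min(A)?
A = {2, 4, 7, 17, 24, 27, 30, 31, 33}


Set A = {2, 4, 7, 17, 24, 27, 30, 31, 33}
Elements in ascending order: 2, 4, 7, 17, 24, 27, 30, 31, 33
The smallest element is 2.

2


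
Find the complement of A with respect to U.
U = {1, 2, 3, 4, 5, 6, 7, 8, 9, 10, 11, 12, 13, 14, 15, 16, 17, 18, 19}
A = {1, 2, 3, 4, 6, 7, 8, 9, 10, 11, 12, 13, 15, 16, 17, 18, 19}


Universal set U = {1, 2, 3, 4, 5, 6, 7, 8, 9, 10, 11, 12, 13, 14, 15, 16, 17, 18, 19}
Set A = {1, 2, 3, 4, 6, 7, 8, 9, 10, 11, 12, 13, 15, 16, 17, 18, 19}
A' = U \ A = elements in U but not in A
Checking each element of U:
1 (in A, exclude), 2 (in A, exclude), 3 (in A, exclude), 4 (in A, exclude), 5 (not in A, include), 6 (in A, exclude), 7 (in A, exclude), 8 (in A, exclude), 9 (in A, exclude), 10 (in A, exclude), 11 (in A, exclude), 12 (in A, exclude), 13 (in A, exclude), 14 (not in A, include), 15 (in A, exclude), 16 (in A, exclude), 17 (in A, exclude), 18 (in A, exclude), 19 (in A, exclude)
A' = {5, 14}

{5, 14}


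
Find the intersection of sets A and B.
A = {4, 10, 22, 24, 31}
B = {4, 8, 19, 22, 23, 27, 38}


Set A = {4, 10, 22, 24, 31}
Set B = {4, 8, 19, 22, 23, 27, 38}
A ∩ B includes only elements in both sets.
Check each element of A against B:
4 ✓, 10 ✗, 22 ✓, 24 ✗, 31 ✗
A ∩ B = {4, 22}

{4, 22}


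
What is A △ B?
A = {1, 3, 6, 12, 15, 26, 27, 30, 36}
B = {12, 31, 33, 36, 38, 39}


Set A = {1, 3, 6, 12, 15, 26, 27, 30, 36}
Set B = {12, 31, 33, 36, 38, 39}
A △ B = (A \ B) ∪ (B \ A)
Elements in A but not B: {1, 3, 6, 15, 26, 27, 30}
Elements in B but not A: {31, 33, 38, 39}
A △ B = {1, 3, 6, 15, 26, 27, 30, 31, 33, 38, 39}

{1, 3, 6, 15, 26, 27, 30, 31, 33, 38, 39}


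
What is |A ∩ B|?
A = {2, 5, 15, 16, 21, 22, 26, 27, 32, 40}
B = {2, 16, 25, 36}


Set A = {2, 5, 15, 16, 21, 22, 26, 27, 32, 40}
Set B = {2, 16, 25, 36}
A ∩ B = {2, 16}
|A ∩ B| = 2

2


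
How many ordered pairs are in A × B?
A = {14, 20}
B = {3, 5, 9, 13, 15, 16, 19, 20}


Set A = {14, 20} has 2 elements.
Set B = {3, 5, 9, 13, 15, 16, 19, 20} has 8 elements.
|A × B| = |A| × |B| = 2 × 8 = 16

16


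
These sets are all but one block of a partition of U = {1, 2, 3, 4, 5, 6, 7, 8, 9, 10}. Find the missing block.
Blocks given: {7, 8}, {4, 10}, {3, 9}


U = {1, 2, 3, 4, 5, 6, 7, 8, 9, 10}
Shown blocks: {7, 8}, {4, 10}, {3, 9}
A partition's blocks are pairwise disjoint and cover U, so the missing block = U \ (union of shown blocks).
Union of shown blocks: {3, 4, 7, 8, 9, 10}
Missing block = U \ (union) = {1, 2, 5, 6}

{1, 2, 5, 6}


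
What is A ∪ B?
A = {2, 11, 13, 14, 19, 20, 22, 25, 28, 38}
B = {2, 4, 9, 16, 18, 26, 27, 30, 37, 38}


Set A = {2, 11, 13, 14, 19, 20, 22, 25, 28, 38}
Set B = {2, 4, 9, 16, 18, 26, 27, 30, 37, 38}
A ∪ B includes all elements in either set.
Elements from A: {2, 11, 13, 14, 19, 20, 22, 25, 28, 38}
Elements from B not already included: {4, 9, 16, 18, 26, 27, 30, 37}
A ∪ B = {2, 4, 9, 11, 13, 14, 16, 18, 19, 20, 22, 25, 26, 27, 28, 30, 37, 38}

{2, 4, 9, 11, 13, 14, 16, 18, 19, 20, 22, 25, 26, 27, 28, 30, 37, 38}


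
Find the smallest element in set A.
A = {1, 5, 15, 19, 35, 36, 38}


Set A = {1, 5, 15, 19, 35, 36, 38}
Elements in ascending order: 1, 5, 15, 19, 35, 36, 38
The smallest element is 1.

1


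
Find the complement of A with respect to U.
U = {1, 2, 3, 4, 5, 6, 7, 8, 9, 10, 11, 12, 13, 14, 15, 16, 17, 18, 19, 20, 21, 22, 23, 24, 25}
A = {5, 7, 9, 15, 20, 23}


Universal set U = {1, 2, 3, 4, 5, 6, 7, 8, 9, 10, 11, 12, 13, 14, 15, 16, 17, 18, 19, 20, 21, 22, 23, 24, 25}
Set A = {5, 7, 9, 15, 20, 23}
A' = U \ A = elements in U but not in A
Checking each element of U:
1 (not in A, include), 2 (not in A, include), 3 (not in A, include), 4 (not in A, include), 5 (in A, exclude), 6 (not in A, include), 7 (in A, exclude), 8 (not in A, include), 9 (in A, exclude), 10 (not in A, include), 11 (not in A, include), 12 (not in A, include), 13 (not in A, include), 14 (not in A, include), 15 (in A, exclude), 16 (not in A, include), 17 (not in A, include), 18 (not in A, include), 19 (not in A, include), 20 (in A, exclude), 21 (not in A, include), 22 (not in A, include), 23 (in A, exclude), 24 (not in A, include), 25 (not in A, include)
A' = {1, 2, 3, 4, 6, 8, 10, 11, 12, 13, 14, 16, 17, 18, 19, 21, 22, 24, 25}

{1, 2, 3, 4, 6, 8, 10, 11, 12, 13, 14, 16, 17, 18, 19, 21, 22, 24, 25}


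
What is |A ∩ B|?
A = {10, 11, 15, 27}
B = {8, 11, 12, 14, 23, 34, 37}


Set A = {10, 11, 15, 27}
Set B = {8, 11, 12, 14, 23, 34, 37}
A ∩ B = {11}
|A ∩ B| = 1

1


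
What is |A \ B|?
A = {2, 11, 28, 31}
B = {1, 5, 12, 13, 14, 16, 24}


Set A = {2, 11, 28, 31}
Set B = {1, 5, 12, 13, 14, 16, 24}
A \ B = {2, 11, 28, 31}
|A \ B| = 4

4


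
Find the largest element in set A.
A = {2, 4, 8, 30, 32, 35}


Set A = {2, 4, 8, 30, 32, 35}
Elements in ascending order: 2, 4, 8, 30, 32, 35
The largest element is 35.

35


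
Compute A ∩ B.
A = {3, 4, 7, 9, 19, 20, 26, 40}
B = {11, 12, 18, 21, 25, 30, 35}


Set A = {3, 4, 7, 9, 19, 20, 26, 40}
Set B = {11, 12, 18, 21, 25, 30, 35}
A ∩ B includes only elements in both sets.
Check each element of A against B:
3 ✗, 4 ✗, 7 ✗, 9 ✗, 19 ✗, 20 ✗, 26 ✗, 40 ✗
A ∩ B = {}

{}


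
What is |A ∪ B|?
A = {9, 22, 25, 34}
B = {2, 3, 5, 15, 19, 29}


Set A = {9, 22, 25, 34}, |A| = 4
Set B = {2, 3, 5, 15, 19, 29}, |B| = 6
A ∩ B = {}, |A ∩ B| = 0
|A ∪ B| = |A| + |B| - |A ∩ B| = 4 + 6 - 0 = 10

10


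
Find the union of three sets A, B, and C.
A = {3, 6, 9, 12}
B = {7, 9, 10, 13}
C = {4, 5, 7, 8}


Set A = {3, 6, 9, 12}
Set B = {7, 9, 10, 13}
Set C = {4, 5, 7, 8}
First, A ∪ B = {3, 6, 7, 9, 10, 12, 13}
Then, (A ∪ B) ∪ C = {3, 4, 5, 6, 7, 8, 9, 10, 12, 13}

{3, 4, 5, 6, 7, 8, 9, 10, 12, 13}


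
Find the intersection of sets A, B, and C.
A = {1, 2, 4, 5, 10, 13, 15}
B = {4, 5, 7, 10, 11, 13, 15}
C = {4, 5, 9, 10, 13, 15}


Set A = {1, 2, 4, 5, 10, 13, 15}
Set B = {4, 5, 7, 10, 11, 13, 15}
Set C = {4, 5, 9, 10, 13, 15}
First, A ∩ B = {4, 5, 10, 13, 15}
Then, (A ∩ B) ∩ C = {4, 5, 10, 13, 15}

{4, 5, 10, 13, 15}


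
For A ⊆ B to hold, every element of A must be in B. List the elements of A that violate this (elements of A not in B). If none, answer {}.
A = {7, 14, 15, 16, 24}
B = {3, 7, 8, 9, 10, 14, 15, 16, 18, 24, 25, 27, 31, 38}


Set A = {7, 14, 15, 16, 24}
Set B = {3, 7, 8, 9, 10, 14, 15, 16, 18, 24, 25, 27, 31, 38}
Check each element of A against B:
7 ∈ B, 14 ∈ B, 15 ∈ B, 16 ∈ B, 24 ∈ B
Elements of A not in B: {}

{}


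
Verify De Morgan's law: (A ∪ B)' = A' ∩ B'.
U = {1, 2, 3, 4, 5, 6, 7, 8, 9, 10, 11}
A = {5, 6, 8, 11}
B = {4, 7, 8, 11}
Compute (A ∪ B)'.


U = {1, 2, 3, 4, 5, 6, 7, 8, 9, 10, 11}
A = {5, 6, 8, 11}, B = {4, 7, 8, 11}
A ∪ B = {4, 5, 6, 7, 8, 11}
(A ∪ B)' = U \ (A ∪ B) = {1, 2, 3, 9, 10}
Verification via A' ∩ B': A' = {1, 2, 3, 4, 7, 9, 10}, B' = {1, 2, 3, 5, 6, 9, 10}
A' ∩ B' = {1, 2, 3, 9, 10} ✓

{1, 2, 3, 9, 10}


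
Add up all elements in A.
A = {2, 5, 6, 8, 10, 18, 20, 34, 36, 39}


Set A = {2, 5, 6, 8, 10, 18, 20, 34, 36, 39}
Sum = 2 + 5 + 6 + 8 + 10 + 18 + 20 + 34 + 36 + 39 = 178

178


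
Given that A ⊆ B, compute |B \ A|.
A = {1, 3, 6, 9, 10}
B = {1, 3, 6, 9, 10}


Set A = {1, 3, 6, 9, 10}, |A| = 5
Set B = {1, 3, 6, 9, 10}, |B| = 5
Since A ⊆ B: B \ A = {}
|B| - |A| = 5 - 5 = 0

0


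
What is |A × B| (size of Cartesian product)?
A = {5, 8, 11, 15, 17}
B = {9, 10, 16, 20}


Set A = {5, 8, 11, 15, 17} has 5 elements.
Set B = {9, 10, 16, 20} has 4 elements.
|A × B| = |A| × |B| = 5 × 4 = 20

20


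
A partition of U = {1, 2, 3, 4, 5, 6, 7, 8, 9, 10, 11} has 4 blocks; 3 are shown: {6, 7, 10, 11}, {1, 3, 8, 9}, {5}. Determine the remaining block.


U = {1, 2, 3, 4, 5, 6, 7, 8, 9, 10, 11}
Shown blocks: {6, 7, 10, 11}, {1, 3, 8, 9}, {5}
A partition's blocks are pairwise disjoint and cover U, so the missing block = U \ (union of shown blocks).
Union of shown blocks: {1, 3, 5, 6, 7, 8, 9, 10, 11}
Missing block = U \ (union) = {2, 4}

{2, 4}


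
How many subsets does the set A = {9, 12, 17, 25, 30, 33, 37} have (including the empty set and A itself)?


Set A = {9, 12, 17, 25, 30, 33, 37}
|A| = 7
The power set P(A) contains all subsets of A.
|P(A)| = 2^|A| = 2^7 = 128

128


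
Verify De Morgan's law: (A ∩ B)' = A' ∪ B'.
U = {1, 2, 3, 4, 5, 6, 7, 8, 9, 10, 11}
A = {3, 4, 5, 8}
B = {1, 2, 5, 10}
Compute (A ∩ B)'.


U = {1, 2, 3, 4, 5, 6, 7, 8, 9, 10, 11}
A = {3, 4, 5, 8}, B = {1, 2, 5, 10}
A ∩ B = {5}
(A ∩ B)' = U \ (A ∩ B) = {1, 2, 3, 4, 6, 7, 8, 9, 10, 11}
Verification via A' ∪ B': A' = {1, 2, 6, 7, 9, 10, 11}, B' = {3, 4, 6, 7, 8, 9, 11}
A' ∪ B' = {1, 2, 3, 4, 6, 7, 8, 9, 10, 11} ✓

{1, 2, 3, 4, 6, 7, 8, 9, 10, 11}


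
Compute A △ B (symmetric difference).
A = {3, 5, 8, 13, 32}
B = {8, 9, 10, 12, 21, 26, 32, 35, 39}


Set A = {3, 5, 8, 13, 32}
Set B = {8, 9, 10, 12, 21, 26, 32, 35, 39}
A △ B = (A \ B) ∪ (B \ A)
Elements in A but not B: {3, 5, 13}
Elements in B but not A: {9, 10, 12, 21, 26, 35, 39}
A △ B = {3, 5, 9, 10, 12, 13, 21, 26, 35, 39}

{3, 5, 9, 10, 12, 13, 21, 26, 35, 39}


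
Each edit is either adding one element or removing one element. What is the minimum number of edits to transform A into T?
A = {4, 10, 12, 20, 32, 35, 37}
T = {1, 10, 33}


Set A = {4, 10, 12, 20, 32, 35, 37}
Set T = {1, 10, 33}
Elements to remove from A (in A, not in T): {4, 12, 20, 32, 35, 37} → 6 removals
Elements to add to A (in T, not in A): {1, 33} → 2 additions
Total edits = 6 + 2 = 8

8


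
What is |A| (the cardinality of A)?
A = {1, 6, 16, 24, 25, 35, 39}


Set A = {1, 6, 16, 24, 25, 35, 39}
Listing elements: 1, 6, 16, 24, 25, 35, 39
Counting: 7 elements
|A| = 7

7


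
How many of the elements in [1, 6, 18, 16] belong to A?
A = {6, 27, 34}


Set A = {6, 27, 34}
Candidates: [1, 6, 18, 16]
Check each candidate:
1 ∉ A, 6 ∈ A, 18 ∉ A, 16 ∉ A
Count of candidates in A: 1

1


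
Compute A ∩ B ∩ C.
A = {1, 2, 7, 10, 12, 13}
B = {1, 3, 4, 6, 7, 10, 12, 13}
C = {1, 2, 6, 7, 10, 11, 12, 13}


Set A = {1, 2, 7, 10, 12, 13}
Set B = {1, 3, 4, 6, 7, 10, 12, 13}
Set C = {1, 2, 6, 7, 10, 11, 12, 13}
First, A ∩ B = {1, 7, 10, 12, 13}
Then, (A ∩ B) ∩ C = {1, 7, 10, 12, 13}

{1, 7, 10, 12, 13}


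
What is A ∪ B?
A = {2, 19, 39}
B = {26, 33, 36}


Set A = {2, 19, 39}
Set B = {26, 33, 36}
A ∪ B includes all elements in either set.
Elements from A: {2, 19, 39}
Elements from B not already included: {26, 33, 36}
A ∪ B = {2, 19, 26, 33, 36, 39}

{2, 19, 26, 33, 36, 39}


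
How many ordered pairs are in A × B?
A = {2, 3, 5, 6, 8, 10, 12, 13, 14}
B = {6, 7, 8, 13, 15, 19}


Set A = {2, 3, 5, 6, 8, 10, 12, 13, 14} has 9 elements.
Set B = {6, 7, 8, 13, 15, 19} has 6 elements.
|A × B| = |A| × |B| = 9 × 6 = 54

54


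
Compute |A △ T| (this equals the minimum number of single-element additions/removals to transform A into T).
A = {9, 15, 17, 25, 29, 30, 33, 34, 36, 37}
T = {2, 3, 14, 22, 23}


Set A = {9, 15, 17, 25, 29, 30, 33, 34, 36, 37}
Set T = {2, 3, 14, 22, 23}
Elements to remove from A (in A, not in T): {9, 15, 17, 25, 29, 30, 33, 34, 36, 37} → 10 removals
Elements to add to A (in T, not in A): {2, 3, 14, 22, 23} → 5 additions
Total edits = 10 + 5 = 15

15


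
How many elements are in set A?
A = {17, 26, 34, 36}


Set A = {17, 26, 34, 36}
Listing elements: 17, 26, 34, 36
Counting: 4 elements
|A| = 4

4


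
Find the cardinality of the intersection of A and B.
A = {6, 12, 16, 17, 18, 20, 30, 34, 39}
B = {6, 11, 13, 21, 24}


Set A = {6, 12, 16, 17, 18, 20, 30, 34, 39}
Set B = {6, 11, 13, 21, 24}
A ∩ B = {6}
|A ∩ B| = 1

1


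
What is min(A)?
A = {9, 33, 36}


Set A = {9, 33, 36}
Elements in ascending order: 9, 33, 36
The smallest element is 9.

9


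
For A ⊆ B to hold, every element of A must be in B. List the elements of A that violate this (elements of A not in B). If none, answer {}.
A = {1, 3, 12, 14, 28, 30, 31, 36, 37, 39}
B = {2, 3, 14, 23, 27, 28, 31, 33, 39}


Set A = {1, 3, 12, 14, 28, 30, 31, 36, 37, 39}
Set B = {2, 3, 14, 23, 27, 28, 31, 33, 39}
Check each element of A against B:
1 ∉ B (include), 3 ∈ B, 12 ∉ B (include), 14 ∈ B, 28 ∈ B, 30 ∉ B (include), 31 ∈ B, 36 ∉ B (include), 37 ∉ B (include), 39 ∈ B
Elements of A not in B: {1, 12, 30, 36, 37}

{1, 12, 30, 36, 37}


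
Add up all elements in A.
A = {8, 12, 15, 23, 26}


Set A = {8, 12, 15, 23, 26}
Sum = 8 + 12 + 15 + 23 + 26 = 84

84


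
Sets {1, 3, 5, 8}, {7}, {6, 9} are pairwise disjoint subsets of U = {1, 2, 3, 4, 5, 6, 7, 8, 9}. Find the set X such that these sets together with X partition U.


U = {1, 2, 3, 4, 5, 6, 7, 8, 9}
Shown blocks: {1, 3, 5, 8}, {7}, {6, 9}
A partition's blocks are pairwise disjoint and cover U, so the missing block = U \ (union of shown blocks).
Union of shown blocks: {1, 3, 5, 6, 7, 8, 9}
Missing block = U \ (union) = {2, 4}

{2, 4}


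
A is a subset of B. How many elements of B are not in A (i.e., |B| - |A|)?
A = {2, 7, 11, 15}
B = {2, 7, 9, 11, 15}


Set A = {2, 7, 11, 15}, |A| = 4
Set B = {2, 7, 9, 11, 15}, |B| = 5
Since A ⊆ B: B \ A = {9}
|B| - |A| = 5 - 4 = 1

1


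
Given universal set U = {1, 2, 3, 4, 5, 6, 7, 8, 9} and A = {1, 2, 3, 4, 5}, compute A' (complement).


Universal set U = {1, 2, 3, 4, 5, 6, 7, 8, 9}
Set A = {1, 2, 3, 4, 5}
A' = U \ A = elements in U but not in A
Checking each element of U:
1 (in A, exclude), 2 (in A, exclude), 3 (in A, exclude), 4 (in A, exclude), 5 (in A, exclude), 6 (not in A, include), 7 (not in A, include), 8 (not in A, include), 9 (not in A, include)
A' = {6, 7, 8, 9}

{6, 7, 8, 9}


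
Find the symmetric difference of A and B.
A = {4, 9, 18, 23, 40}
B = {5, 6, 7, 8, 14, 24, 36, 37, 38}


Set A = {4, 9, 18, 23, 40}
Set B = {5, 6, 7, 8, 14, 24, 36, 37, 38}
A △ B = (A \ B) ∪ (B \ A)
Elements in A but not B: {4, 9, 18, 23, 40}
Elements in B but not A: {5, 6, 7, 8, 14, 24, 36, 37, 38}
A △ B = {4, 5, 6, 7, 8, 9, 14, 18, 23, 24, 36, 37, 38, 40}

{4, 5, 6, 7, 8, 9, 14, 18, 23, 24, 36, 37, 38, 40}


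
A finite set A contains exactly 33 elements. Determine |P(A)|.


The set has 33 elements.
The power set contains all possible subsets.
|P(A)| = 2^|A| = 2^33 = 8589934592

8589934592


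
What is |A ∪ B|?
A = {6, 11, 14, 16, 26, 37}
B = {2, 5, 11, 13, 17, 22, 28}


Set A = {6, 11, 14, 16, 26, 37}, |A| = 6
Set B = {2, 5, 11, 13, 17, 22, 28}, |B| = 7
A ∩ B = {11}, |A ∩ B| = 1
|A ∪ B| = |A| + |B| - |A ∩ B| = 6 + 7 - 1 = 12

12


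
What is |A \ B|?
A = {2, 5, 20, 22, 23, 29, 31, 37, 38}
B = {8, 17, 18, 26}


Set A = {2, 5, 20, 22, 23, 29, 31, 37, 38}
Set B = {8, 17, 18, 26}
A \ B = {2, 5, 20, 22, 23, 29, 31, 37, 38}
|A \ B| = 9

9


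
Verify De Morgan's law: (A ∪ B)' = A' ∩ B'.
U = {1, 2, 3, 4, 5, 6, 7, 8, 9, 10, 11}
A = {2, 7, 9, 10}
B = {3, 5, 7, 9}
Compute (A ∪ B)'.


U = {1, 2, 3, 4, 5, 6, 7, 8, 9, 10, 11}
A = {2, 7, 9, 10}, B = {3, 5, 7, 9}
A ∪ B = {2, 3, 5, 7, 9, 10}
(A ∪ B)' = U \ (A ∪ B) = {1, 4, 6, 8, 11}
Verification via A' ∩ B': A' = {1, 3, 4, 5, 6, 8, 11}, B' = {1, 2, 4, 6, 8, 10, 11}
A' ∩ B' = {1, 4, 6, 8, 11} ✓

{1, 4, 6, 8, 11}


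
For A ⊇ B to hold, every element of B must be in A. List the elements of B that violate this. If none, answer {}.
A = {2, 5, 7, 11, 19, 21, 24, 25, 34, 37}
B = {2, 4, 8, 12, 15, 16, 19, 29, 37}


Set A = {2, 5, 7, 11, 19, 21, 24, 25, 34, 37}
Set B = {2, 4, 8, 12, 15, 16, 19, 29, 37}
Check each element of B against A:
2 ∈ A, 4 ∉ A (include), 8 ∉ A (include), 12 ∉ A (include), 15 ∉ A (include), 16 ∉ A (include), 19 ∈ A, 29 ∉ A (include), 37 ∈ A
Elements of B not in A: {4, 8, 12, 15, 16, 29}

{4, 8, 12, 15, 16, 29}


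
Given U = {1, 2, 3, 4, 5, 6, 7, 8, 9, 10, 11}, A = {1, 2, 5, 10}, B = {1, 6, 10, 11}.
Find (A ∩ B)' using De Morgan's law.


U = {1, 2, 3, 4, 5, 6, 7, 8, 9, 10, 11}
A = {1, 2, 5, 10}, B = {1, 6, 10, 11}
A ∩ B = {1, 10}
(A ∩ B)' = U \ (A ∩ B) = {2, 3, 4, 5, 6, 7, 8, 9, 11}
Verification via A' ∪ B': A' = {3, 4, 6, 7, 8, 9, 11}, B' = {2, 3, 4, 5, 7, 8, 9}
A' ∪ B' = {2, 3, 4, 5, 6, 7, 8, 9, 11} ✓

{2, 3, 4, 5, 6, 7, 8, 9, 11}


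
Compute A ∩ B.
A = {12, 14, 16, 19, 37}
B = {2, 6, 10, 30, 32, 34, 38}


Set A = {12, 14, 16, 19, 37}
Set B = {2, 6, 10, 30, 32, 34, 38}
A ∩ B includes only elements in both sets.
Check each element of A against B:
12 ✗, 14 ✗, 16 ✗, 19 ✗, 37 ✗
A ∩ B = {}

{}


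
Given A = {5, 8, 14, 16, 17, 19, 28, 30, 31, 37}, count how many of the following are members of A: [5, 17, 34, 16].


Set A = {5, 8, 14, 16, 17, 19, 28, 30, 31, 37}
Candidates: [5, 17, 34, 16]
Check each candidate:
5 ∈ A, 17 ∈ A, 34 ∉ A, 16 ∈ A
Count of candidates in A: 3

3


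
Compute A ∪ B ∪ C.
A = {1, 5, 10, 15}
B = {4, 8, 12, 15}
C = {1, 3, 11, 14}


Set A = {1, 5, 10, 15}
Set B = {4, 8, 12, 15}
Set C = {1, 3, 11, 14}
First, A ∪ B = {1, 4, 5, 8, 10, 12, 15}
Then, (A ∪ B) ∪ C = {1, 3, 4, 5, 8, 10, 11, 12, 14, 15}

{1, 3, 4, 5, 8, 10, 11, 12, 14, 15}


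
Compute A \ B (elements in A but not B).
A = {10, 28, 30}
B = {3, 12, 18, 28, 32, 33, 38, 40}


Set A = {10, 28, 30}
Set B = {3, 12, 18, 28, 32, 33, 38, 40}
A \ B includes elements in A that are not in B.
Check each element of A:
10 (not in B, keep), 28 (in B, remove), 30 (not in B, keep)
A \ B = {10, 30}

{10, 30}


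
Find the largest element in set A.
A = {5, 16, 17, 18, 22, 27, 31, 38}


Set A = {5, 16, 17, 18, 22, 27, 31, 38}
Elements in ascending order: 5, 16, 17, 18, 22, 27, 31, 38
The largest element is 38.

38
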